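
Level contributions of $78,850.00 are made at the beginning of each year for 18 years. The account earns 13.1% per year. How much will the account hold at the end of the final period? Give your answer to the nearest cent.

$5,561,186.00

This is an annuity due: 18 deposits of $78,850.00 at the beginning of each year.
Periodic rate r = 0.131 per year.
FV = PMT × [((1+r)^n − 1)/r] × (1+r) = 78,850 × [(1+r)^18 − 1] / r × (1+r) = $5,561,186.00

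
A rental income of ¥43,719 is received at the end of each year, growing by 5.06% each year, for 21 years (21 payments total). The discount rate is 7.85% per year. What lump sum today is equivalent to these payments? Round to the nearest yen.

Periodic rate r = 0.0785 per year.
Growing ordinary annuity: PV = PMT₁ × [1 − ((1+g)/(1+r))^n] / (r − g) = 43,719 × [1 − ((1+0.0506)/(1+r))^21] / (r − 0.0506) = ¥663,281.

¥663,281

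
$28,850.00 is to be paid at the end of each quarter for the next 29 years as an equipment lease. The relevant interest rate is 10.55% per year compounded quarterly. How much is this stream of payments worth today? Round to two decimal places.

This is an ordinary annuity: 116 payments of $28,850.00 at the end of each quarter.
Periodic rate r = 0.1055/4 per quarter; n is counted in quarters.
PV = PMT × [(1 − (1+r)^−n)/r] = 28,850 × [1 − (1+r)^−116] / r = $1,040,450.11

$1,040,450.11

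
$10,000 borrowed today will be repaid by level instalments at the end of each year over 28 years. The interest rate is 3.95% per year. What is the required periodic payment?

$596.67

Level ordinary annuity; solve PV = PMT × [(1 − (1+r)^−n)/r] for PMT.
Periodic rate r = 0.0395 per year.
With n = 28: PMT = 10,000 / ([(1 − (1+r)^−n)/r]) = $596.67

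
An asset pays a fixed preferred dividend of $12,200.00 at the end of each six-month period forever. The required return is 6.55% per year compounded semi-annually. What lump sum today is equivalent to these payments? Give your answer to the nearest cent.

$372,519.08

Periodic rate r = 0.0655/2 per half-year.
Level perpetuity: PV = PMT / r = 12,200 / (0.0655/2) = $372,519.08.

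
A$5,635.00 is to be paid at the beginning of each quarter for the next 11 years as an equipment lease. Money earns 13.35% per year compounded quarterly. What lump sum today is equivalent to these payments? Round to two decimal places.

This is an annuity due: 44 payments of A$5,635.00 at the beginning of each quarter.
Periodic rate r = 0.1335/4 per quarter; n is counted in quarters.
PV = PMT × [(1 − (1+r)^−n)/r] × (1+r) = 5,635 × [1 − (1+r)^−44] / r × (1+r) = A$133,322.92

A$133,322.92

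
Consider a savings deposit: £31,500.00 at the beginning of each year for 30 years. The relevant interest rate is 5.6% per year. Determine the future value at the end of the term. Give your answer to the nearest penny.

This is an annuity due: 30 deposits of £31,500.00 at the beginning of each year.
Periodic rate r = 0.056 per year.
FV = PMT × [((1+r)^n − 1)/r] × (1+r) = 31,500 × [(1+r)^30 − 1] / r × (1+r) = £2,451,818.29

£2,451,818.29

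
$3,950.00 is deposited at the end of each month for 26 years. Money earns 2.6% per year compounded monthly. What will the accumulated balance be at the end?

$1,758,468.59

This is an ordinary annuity: 312 deposits of $3,950.00 at the end of each month.
Periodic rate r = 0.026/12 per month; n is counted in months.
FV = PMT × [((1+r)^n − 1)/r] = 3,950 × [(1+r)^312 − 1] / r = $1,758,468.59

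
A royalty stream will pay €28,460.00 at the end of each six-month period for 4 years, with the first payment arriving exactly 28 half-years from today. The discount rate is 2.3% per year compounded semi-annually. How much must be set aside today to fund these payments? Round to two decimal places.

Ordinary annuity of 8 payments, first payment at period 28.
Periodic rate r = 0.023/2 per half-year; n is counted in half-years.
The ordinary-annuity PV formula values the stream one period before the first payment (period 27); discount that back 27 periods:
PV₀ = 28,460 × [1 − (1+r)^−8] / r × (1+r)^−27 = €158,872.41

€158,872.41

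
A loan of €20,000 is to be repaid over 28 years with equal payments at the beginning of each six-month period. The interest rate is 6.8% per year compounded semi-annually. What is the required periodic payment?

€777.13

Level annuity due; solve PV = PMT × [(1 − (1+r)^−n)/r] × (1+r) for PMT.
Periodic rate r = 0.068/2 per half-year; n is counted in half-years.
With n = 56: PMT = 20,000 / ([(1 − (1+r)^−n)/r] × (1+r)) = €777.13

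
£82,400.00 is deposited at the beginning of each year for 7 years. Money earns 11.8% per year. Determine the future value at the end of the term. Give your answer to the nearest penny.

This is an annuity due: 7 deposits of £82,400.00 at the beginning of each year.
Periodic rate r = 0.118 per year.
FV = PMT × [((1+r)^n − 1)/r] × (1+r) = 82,400 × [(1+r)^7 − 1] / r × (1+r) = £923,726.73

£923,726.73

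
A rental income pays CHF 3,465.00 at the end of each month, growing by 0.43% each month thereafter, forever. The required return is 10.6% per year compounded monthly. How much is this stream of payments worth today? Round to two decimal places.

CHF 764,338.24

Periodic rate r = 0.106/12 per month.
Growing perpetuity (Gordon): PV = PMT₁ / (r − g) = 3,465 / (r − 0.0043) = CHF 764,338.24.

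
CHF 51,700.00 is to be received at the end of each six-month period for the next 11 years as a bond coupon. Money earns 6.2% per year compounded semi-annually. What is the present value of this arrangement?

CHF 815,744.65

This is an ordinary annuity: 22 payments of CHF 51,700.00 at the end of each six-month period.
Periodic rate r = 0.062/2 per half-year; n is counted in half-years.
PV = PMT × [(1 − (1+r)^−n)/r] = 51,700 × [1 − (1+r)^−22] / r = CHF 815,744.65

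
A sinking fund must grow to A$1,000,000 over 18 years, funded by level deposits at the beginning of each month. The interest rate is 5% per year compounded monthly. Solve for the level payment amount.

A$2,851.79

Level annuity due; solve FV = PMT × [((1+r)^n − 1)/r] × (1+r) for PMT.
Periodic rate r = 0.05/12 per month; n is counted in months.
With n = 216: PMT = 1,000,000 / ([((1+r)^n − 1)/r] × (1+r)) = A$2,851.79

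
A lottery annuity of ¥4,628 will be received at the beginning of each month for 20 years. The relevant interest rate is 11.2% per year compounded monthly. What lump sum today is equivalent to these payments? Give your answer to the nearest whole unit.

¥446,648

This is an annuity due: 240 payments of ¥4,628 at the beginning of each month.
Periodic rate r = 0.112/12 per month; n is counted in months.
PV = PMT × [(1 − (1+r)^−n)/r] × (1+r) = 4,628 × [1 − (1+r)^−240] / r × (1+r) = ¥446,648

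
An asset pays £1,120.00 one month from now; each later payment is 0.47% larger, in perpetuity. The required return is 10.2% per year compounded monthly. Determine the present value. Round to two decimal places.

£294,736.84

Periodic rate r = 0.102/12 per month.
Growing perpetuity (Gordon): PV = PMT₁ / (r − g) = 1,120 / (r − 0.0047) = £294,736.84.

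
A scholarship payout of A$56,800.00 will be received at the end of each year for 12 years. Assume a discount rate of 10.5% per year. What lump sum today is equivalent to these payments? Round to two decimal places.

This is an ordinary annuity: 12 payments of A$56,800.00 at the end of each year.
Periodic rate r = 0.105 per year.
PV = PMT × [(1 − (1+r)^−n)/r] = 56,800 × [1 − (1+r)^−12] / r = A$377,717.98

A$377,717.98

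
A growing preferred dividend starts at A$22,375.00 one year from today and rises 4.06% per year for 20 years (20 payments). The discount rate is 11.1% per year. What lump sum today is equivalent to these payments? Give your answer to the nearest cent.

A$232,007.27

Periodic rate r = 0.111 per year.
Growing ordinary annuity: PV = PMT₁ × [1 − ((1+g)/(1+r))^n] / (r − g) = 22,375 × [1 − ((1+0.0406)/(1+r))^20] / (r − 0.0406) = A$232,007.27.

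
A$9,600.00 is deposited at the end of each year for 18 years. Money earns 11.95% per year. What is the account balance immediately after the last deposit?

This is an ordinary annuity: 18 deposits of A$9,600.00 at the end of each year.
Periodic rate r = 0.1195 per year.
FV = PMT × [((1+r)^n − 1)/r] = 9,600 × [(1+r)^18 − 1] / r = A$532,491.14

A$532,491.14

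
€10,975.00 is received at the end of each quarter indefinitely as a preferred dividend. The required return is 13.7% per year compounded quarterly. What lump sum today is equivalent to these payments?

Periodic rate r = 0.137/4 per quarter.
Level perpetuity: PV = PMT / r = 10,975 / (0.137/4) = €320,437.96.

€320,437.96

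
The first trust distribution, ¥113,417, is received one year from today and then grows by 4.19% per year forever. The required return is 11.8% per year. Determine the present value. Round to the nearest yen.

Periodic rate r = 0.118 per year.
Growing perpetuity (Gordon): PV = PMT₁ / (r − g) = 113,417 / (r − 0.0419) = ¥1,490,368.

¥1,490,368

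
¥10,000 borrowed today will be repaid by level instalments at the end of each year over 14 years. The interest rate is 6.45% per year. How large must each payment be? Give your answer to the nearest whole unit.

Level ordinary annuity; solve PV = PMT × [(1 − (1+r)^−n)/r] for PMT.
Periodic rate r = 0.0645 per year.
With n = 14: PMT = 10,000 / ([(1 − (1+r)^−n)/r]) = ¥1,106

¥1,106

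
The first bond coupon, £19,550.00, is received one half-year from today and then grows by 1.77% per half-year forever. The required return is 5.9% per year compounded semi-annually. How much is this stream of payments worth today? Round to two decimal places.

£1,656,779.66

Periodic rate r = 0.059/2 per half-year.
Growing perpetuity (Gordon): PV = PMT₁ / (r − g) = 19,550 / (r − 0.0177) = £1,656,779.66.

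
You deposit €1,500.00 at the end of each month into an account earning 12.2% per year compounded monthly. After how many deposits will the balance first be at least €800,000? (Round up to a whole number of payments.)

Periodic rate r = 0.122/12 per month; n is counted in months.
Ordinary annuity FV: 800,000 = 1,500 × [((1+r)^n − 1)/r].
(1+r)^n = 1 + 800,000 × r / 1,500, so n = ln(1 + 800,000·r/1,500) / ln(1+r) = 183.86.
Round up to a whole number of payments: n = 184.

184 payments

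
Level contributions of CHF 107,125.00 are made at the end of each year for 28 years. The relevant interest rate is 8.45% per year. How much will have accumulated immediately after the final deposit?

CHF 11,019,696.83

This is an ordinary annuity: 28 deposits of CHF 107,125.00 at the end of each year.
Periodic rate r = 0.0845 per year.
FV = PMT × [((1+r)^n − 1)/r] = 107,125 × [(1+r)^28 − 1] / r = CHF 11,019,696.83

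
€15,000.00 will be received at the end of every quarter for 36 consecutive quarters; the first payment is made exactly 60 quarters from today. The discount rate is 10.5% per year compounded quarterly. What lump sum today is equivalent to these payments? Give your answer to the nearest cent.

Ordinary annuity of 36 payments, first payment at period 60.
Periodic rate r = 0.105/4 per quarter; n is counted in quarters.
The ordinary-annuity PV formula values the stream one period before the first payment (period 59); discount that back 59 periods:
PV₀ = 15,000 × [1 − (1+r)^−36] / r × (1+r)^−59 = €75,143.93

€75,143.93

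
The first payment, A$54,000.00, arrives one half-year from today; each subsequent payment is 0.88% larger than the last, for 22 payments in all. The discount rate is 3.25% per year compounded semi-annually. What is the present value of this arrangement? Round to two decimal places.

Periodic rate r = 0.0325/2 per half-year; n is counted in half-years.
Growing ordinary annuity: PV = PMT₁ × [1 − ((1+g)/(1+r))^n] / (r − g) = 54,000 × [1 − ((1+0.0088)/(1+r))^22] / (r − 0.0088) = A$1,083,269.12.

A$1,083,269.12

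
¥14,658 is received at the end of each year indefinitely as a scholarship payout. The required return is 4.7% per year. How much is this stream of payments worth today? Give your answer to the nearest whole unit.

Periodic rate r = 0.047 per year.
Level perpetuity: PV = PMT / r = 14,658 / (0.047) = ¥311,872.

¥311,872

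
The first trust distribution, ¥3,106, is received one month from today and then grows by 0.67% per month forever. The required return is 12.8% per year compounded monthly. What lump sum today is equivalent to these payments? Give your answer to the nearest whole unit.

Periodic rate r = 0.128/12 per month.
Growing perpetuity (Gordon): PV = PMT₁ / (r − g) = 3,106 / (r − 0.0067) = ¥783,025.

¥783,025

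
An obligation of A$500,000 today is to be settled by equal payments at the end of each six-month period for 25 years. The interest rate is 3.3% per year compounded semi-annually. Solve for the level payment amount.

A$14,763.65

Level ordinary annuity; solve PV = PMT × [(1 − (1+r)^−n)/r] for PMT.
Periodic rate r = 0.033/2 per half-year; n is counted in half-years.
With n = 50: PMT = 500,000 / ([(1 − (1+r)^−n)/r]) = A$14,763.65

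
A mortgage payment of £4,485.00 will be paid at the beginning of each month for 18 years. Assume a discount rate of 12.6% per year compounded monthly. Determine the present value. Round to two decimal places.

£386,414.70

This is an annuity due: 216 payments of £4,485.00 at the beginning of each month.
Periodic rate r = 0.126/12 per month; n is counted in months.
PV = PMT × [(1 − (1+r)^−n)/r] × (1+r) = 4,485 × [1 − (1+r)^−216] / r × (1+r) = £386,414.70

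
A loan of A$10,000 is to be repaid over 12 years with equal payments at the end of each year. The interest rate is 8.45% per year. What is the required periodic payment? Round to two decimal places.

A$1,358.05

Level ordinary annuity; solve PV = PMT × [(1 − (1+r)^−n)/r] for PMT.
Periodic rate r = 0.0845 per year.
With n = 12: PMT = 10,000 / ([(1 − (1+r)^−n)/r]) = A$1,358.05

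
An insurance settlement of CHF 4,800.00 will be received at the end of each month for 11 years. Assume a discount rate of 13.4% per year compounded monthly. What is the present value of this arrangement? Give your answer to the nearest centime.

CHF 330,604.20

This is an ordinary annuity: 132 payments of CHF 4,800.00 at the end of each month.
Periodic rate r = 0.134/12 per month; n is counted in months.
PV = PMT × [(1 − (1+r)^−n)/r] = 4,800 × [1 − (1+r)^−132] / r = CHF 330,604.20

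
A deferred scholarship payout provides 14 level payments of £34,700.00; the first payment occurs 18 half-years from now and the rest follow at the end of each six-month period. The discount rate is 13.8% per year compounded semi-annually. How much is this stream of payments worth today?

Ordinary annuity of 14 payments, first payment at period 18.
Periodic rate r = 0.138/2 per half-year; n is counted in half-years.
The ordinary-annuity PV formula values the stream one period before the first payment (period 17); discount that back 17 periods:
PV₀ = 34,700 × [1 − (1+r)^−14] / r × (1+r)^−17 = £98,197.44

£98,197.44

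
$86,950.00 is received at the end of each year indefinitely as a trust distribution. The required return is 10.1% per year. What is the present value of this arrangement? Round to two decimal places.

$860,891.09

Periodic rate r = 0.101 per year.
Level perpetuity: PV = PMT / r = 86,950 / (0.101) = $860,891.09.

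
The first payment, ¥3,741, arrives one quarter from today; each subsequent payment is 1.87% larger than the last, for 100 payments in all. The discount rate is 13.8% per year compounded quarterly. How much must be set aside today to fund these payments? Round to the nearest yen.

¥185,967

Periodic rate r = 0.138/4 per quarter; n is counted in quarters.
Growing ordinary annuity: PV = PMT₁ × [1 − ((1+g)/(1+r))^n] / (r − g) = 3,741 × [1 − ((1+0.0187)/(1+r))^100] / (r − 0.0187) = ¥185,967.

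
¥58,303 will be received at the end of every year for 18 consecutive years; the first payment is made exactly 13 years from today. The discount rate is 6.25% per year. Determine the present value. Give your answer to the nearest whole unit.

Ordinary annuity of 18 payments, first payment at period 13.
Periodic rate r = 0.0625 per year.
The ordinary-annuity PV formula values the stream one period before the first payment (period 12); discount that back 12 periods:
PV₀ = 58,303 × [1 − (1+r)^−18] / r × (1+r)^−12 = ¥299,339

¥299,339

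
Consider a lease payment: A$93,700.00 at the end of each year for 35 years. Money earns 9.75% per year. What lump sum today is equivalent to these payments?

A$923,993.70

This is an ordinary annuity: 35 payments of A$93,700.00 at the end of each year.
Periodic rate r = 0.0975 per year.
PV = PMT × [(1 − (1+r)^−n)/r] = 93,700 × [1 − (1+r)^−35] / r = A$923,993.70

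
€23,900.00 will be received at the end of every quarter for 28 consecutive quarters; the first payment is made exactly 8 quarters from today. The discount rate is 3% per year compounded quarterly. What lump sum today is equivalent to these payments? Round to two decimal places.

Ordinary annuity of 28 payments, first payment at period 8.
Periodic rate r = 0.03/4 per quarter; n is counted in quarters.
The ordinary-annuity PV formula values the stream one period before the first payment (period 7); discount that back 7 periods:
PV₀ = 23,900 × [1 − (1+r)^−28] / r × (1+r)^−7 = €570,923.64

€570,923.64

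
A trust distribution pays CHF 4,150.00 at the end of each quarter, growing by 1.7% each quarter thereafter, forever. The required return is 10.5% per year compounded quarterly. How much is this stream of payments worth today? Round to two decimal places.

CHF 448,648.65

Periodic rate r = 0.105/4 per quarter.
Growing perpetuity (Gordon): PV = PMT₁ / (r − g) = 4,150 / (r − 0.017) = CHF 448,648.65.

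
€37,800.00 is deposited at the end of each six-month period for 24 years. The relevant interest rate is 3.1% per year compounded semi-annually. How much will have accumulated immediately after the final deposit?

€2,663,950.34

This is an ordinary annuity: 48 deposits of €37,800.00 at the end of each six-month period.
Periodic rate r = 0.031/2 per half-year; n is counted in half-years.
FV = PMT × [((1+r)^n − 1)/r] = 37,800 × [(1+r)^48 − 1] / r = €2,663,950.34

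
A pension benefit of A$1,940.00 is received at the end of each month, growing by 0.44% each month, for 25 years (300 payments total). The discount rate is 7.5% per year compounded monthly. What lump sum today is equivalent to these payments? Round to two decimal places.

A$444,876.33

Periodic rate r = 0.075/12 per month; n is counted in months.
Growing ordinary annuity: PV = PMT₁ × [1 − ((1+g)/(1+r))^n] / (r − g) = 1,940 × [1 − ((1+0.0044)/(1+r))^300] / (r − 0.0044) = A$444,876.33.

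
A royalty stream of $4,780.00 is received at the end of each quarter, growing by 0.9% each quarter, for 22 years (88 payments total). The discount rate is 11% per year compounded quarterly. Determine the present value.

$206,153.47

Periodic rate r = 0.11/4 per quarter; n is counted in quarters.
Growing ordinary annuity: PV = PMT₁ × [1 − ((1+g)/(1+r))^n] / (r − g) = 4,780 × [1 − ((1+0.009)/(1+r))^88] / (r − 0.009) = $206,153.47.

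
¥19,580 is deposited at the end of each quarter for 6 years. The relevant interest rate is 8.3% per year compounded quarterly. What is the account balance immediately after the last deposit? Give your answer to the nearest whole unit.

This is an ordinary annuity: 24 deposits of ¥19,580 at the end of each quarter.
Periodic rate r = 0.083/4 per quarter; n is counted in quarters.
FV = PMT × [((1+r)^n − 1)/r] = 19,580 × [(1+r)^24 − 1] / r = ¥601,142

¥601,142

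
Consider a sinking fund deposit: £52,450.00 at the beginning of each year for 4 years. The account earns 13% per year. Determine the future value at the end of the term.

£287,440.19

This is an annuity due: 4 deposits of £52,450.00 at the beginning of each year.
Periodic rate r = 0.13 per year.
FV = PMT × [((1+r)^n − 1)/r] × (1+r) = 52,450 × [(1+r)^4 − 1] / r × (1+r) = £287,440.19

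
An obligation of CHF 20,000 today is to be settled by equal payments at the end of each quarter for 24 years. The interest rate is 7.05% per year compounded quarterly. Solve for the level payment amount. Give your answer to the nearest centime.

CHF 433.52

Level ordinary annuity; solve PV = PMT × [(1 − (1+r)^−n)/r] for PMT.
Periodic rate r = 0.0705/4 per quarter; n is counted in quarters.
With n = 96: PMT = 20,000 / ([(1 − (1+r)^−n)/r]) = CHF 433.52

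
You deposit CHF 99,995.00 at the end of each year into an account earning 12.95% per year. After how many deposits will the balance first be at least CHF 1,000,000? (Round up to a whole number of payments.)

7 payments

Periodic rate r = 0.1295 per year.
Ordinary annuity FV: 1,000,000 = 99,995 × [((1+r)^n − 1)/r].
(1+r)^n = 1 + 1,000,000 × r / 99,995, so n = ln(1 + 1,000,000·r/99,995) / ln(1+r) = 6.82.
Round up to a whole number of payments: n = 7.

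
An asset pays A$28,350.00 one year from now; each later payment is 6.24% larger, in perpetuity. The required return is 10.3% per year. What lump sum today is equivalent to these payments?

A$698,275.86

Periodic rate r = 0.103 per year.
Growing perpetuity (Gordon): PV = PMT₁ / (r − g) = 28,350 / (r − 0.0624) = A$698,275.86.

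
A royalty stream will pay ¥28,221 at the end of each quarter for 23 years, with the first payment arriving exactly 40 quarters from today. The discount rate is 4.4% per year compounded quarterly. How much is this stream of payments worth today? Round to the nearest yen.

¥1,062,460

Ordinary annuity of 92 payments, first payment at period 40.
Periodic rate r = 0.044/4 per quarter; n is counted in quarters.
The ordinary-annuity PV formula values the stream one period before the first payment (period 39); discount that back 39 periods:
PV₀ = 28,221 × [1 − (1+r)^−92] / r × (1+r)^−39 = ¥1,062,460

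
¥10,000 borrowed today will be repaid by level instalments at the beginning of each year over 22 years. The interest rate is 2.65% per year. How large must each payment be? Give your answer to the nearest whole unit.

Level annuity due; solve PV = PMT × [(1 − (1+r)^−n)/r] × (1+r) for PMT.
Periodic rate r = 0.0265 per year.
With n = 22: PMT = 10,000 / ([(1 − (1+r)^−n)/r] × (1+r)) = ¥590

¥590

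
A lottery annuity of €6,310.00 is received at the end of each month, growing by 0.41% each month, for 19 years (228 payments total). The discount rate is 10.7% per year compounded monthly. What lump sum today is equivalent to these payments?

€870,063.97

Periodic rate r = 0.107/12 per month; n is counted in months.
Growing ordinary annuity: PV = PMT₁ × [1 − ((1+g)/(1+r))^n] / (r − g) = 6,310 × [1 − ((1+0.0041)/(1+r))^228] / (r − 0.0041) = €870,063.97.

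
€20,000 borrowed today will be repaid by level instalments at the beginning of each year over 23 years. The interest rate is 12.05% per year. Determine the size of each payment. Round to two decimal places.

€2,320.29

Level annuity due; solve PV = PMT × [(1 − (1+r)^−n)/r] × (1+r) for PMT.
Periodic rate r = 0.1205 per year.
With n = 23: PMT = 20,000 / ([(1 − (1+r)^−n)/r] × (1+r)) = €2,320.29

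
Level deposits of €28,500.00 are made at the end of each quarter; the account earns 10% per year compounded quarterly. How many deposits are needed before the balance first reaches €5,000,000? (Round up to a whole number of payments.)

Periodic rate r = 0.1/4 per quarter; n is counted in quarters.
Ordinary annuity FV: 5,000,000 = 28,500 × [((1+r)^n − 1)/r].
(1+r)^n = 1 + 5,000,000 × r / 28,500, so n = ln(1 + 5,000,000·r/28,500) / ln(1+r) = 68.19.
Round up to a whole number of payments: n = 69.

69 payments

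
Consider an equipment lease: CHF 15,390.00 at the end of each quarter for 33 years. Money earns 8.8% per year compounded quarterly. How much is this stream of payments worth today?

This is an ordinary annuity: 132 payments of CHF 15,390.00 at the end of each quarter.
Periodic rate r = 0.088/4 per quarter; n is counted in quarters.
PV = PMT × [(1 − (1+r)^−n)/r] = 15,390 × [1 − (1+r)^−132] / r = CHF 659,981.68

CHF 659,981.68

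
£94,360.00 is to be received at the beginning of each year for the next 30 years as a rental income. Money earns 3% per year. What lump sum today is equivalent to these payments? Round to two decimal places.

This is an annuity due: 30 payments of £94,360.00 at the beginning of each year.
Periodic rate r = 0.03 per year.
PV = PMT × [(1 − (1+r)^−n)/r] × (1+r) = 94,360 × [1 − (1+r)^−30] / r × (1+r) = £1,904,982.58

£1,904,982.58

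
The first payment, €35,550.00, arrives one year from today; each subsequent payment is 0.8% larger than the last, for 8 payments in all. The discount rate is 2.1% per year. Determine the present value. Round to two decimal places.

Periodic rate r = 0.021 per year.
Growing ordinary annuity: PV = PMT₁ × [1 − ((1+g)/(1+r))^n] / (r − g) = 35,550 × [1 − ((1+0.008)/(1+r))^8] / (r − 0.008) = €266,448.21.

€266,448.21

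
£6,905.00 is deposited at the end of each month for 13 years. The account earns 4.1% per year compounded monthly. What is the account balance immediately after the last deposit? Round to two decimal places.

This is an ordinary annuity: 156 deposits of £6,905.00 at the end of each month.
Periodic rate r = 0.041/12 per month; n is counted in months.
FV = PMT × [((1+r)^n − 1)/r] = 6,905 × [(1+r)^156 − 1] / r = £1,419,713.92

£1,419,713.92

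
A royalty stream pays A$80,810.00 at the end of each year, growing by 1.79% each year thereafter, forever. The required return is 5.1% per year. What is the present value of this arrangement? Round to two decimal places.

A$2,441,389.73

Periodic rate r = 0.051 per year.
Growing perpetuity (Gordon): PV = PMT₁ / (r − g) = 80,810 / (r − 0.0179) = A$2,441,389.73.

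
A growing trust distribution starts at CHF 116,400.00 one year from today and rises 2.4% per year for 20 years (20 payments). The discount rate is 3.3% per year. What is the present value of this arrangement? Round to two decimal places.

CHF 2,076,499.94

Periodic rate r = 0.033 per year.
Growing ordinary annuity: PV = PMT₁ × [1 − ((1+g)/(1+r))^n] / (r − g) = 116,400 × [1 − ((1+0.024)/(1+r))^20] / (r − 0.024) = CHF 2,076,499.94.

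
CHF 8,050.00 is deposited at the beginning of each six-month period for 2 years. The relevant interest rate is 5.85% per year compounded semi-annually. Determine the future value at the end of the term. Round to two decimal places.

This is an annuity due: 4 deposits of CHF 8,050.00 at the beginning of each six-month period.
Periodic rate r = 0.0585/2 per half-year; n is counted in half-years.
FV = PMT × [((1+r)^n − 1)/r] × (1+r) = 8,050 × [(1+r)^4 − 1] / r × (1+r) = CHF 34,624.51

CHF 34,624.51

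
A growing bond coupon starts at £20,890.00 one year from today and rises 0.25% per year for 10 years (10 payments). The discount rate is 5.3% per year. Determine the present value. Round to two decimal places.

Periodic rate r = 0.053 per year.
Growing ordinary annuity: PV = PMT₁ × [1 − ((1+g)/(1+r))^n] / (r − g) = 20,890 × [1 − ((1+0.0025)/(1+r))^10] / (r − 0.0025) = £160,612.89.

£160,612.89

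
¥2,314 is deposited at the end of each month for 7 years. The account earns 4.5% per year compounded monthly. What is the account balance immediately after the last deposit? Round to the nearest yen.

¥227,977

This is an ordinary annuity: 84 deposits of ¥2,314 at the end of each month.
Periodic rate r = 0.045/12 per month; n is counted in months.
FV = PMT × [((1+r)^n − 1)/r] = 2,314 × [(1+r)^84 − 1] / r = ¥227,977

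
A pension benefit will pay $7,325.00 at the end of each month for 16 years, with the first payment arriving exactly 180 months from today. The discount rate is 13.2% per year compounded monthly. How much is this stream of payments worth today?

Ordinary annuity of 192 payments, first payment at period 180.
Periodic rate r = 0.132/12 per month; n is counted in months.
The ordinary-annuity PV formula values the stream one period before the first payment (period 179); discount that back 179 periods:
PV₀ = 7,325 × [1 − (1+r)^−192] / r × (1+r)^−179 = $82,462.25

$82,462.25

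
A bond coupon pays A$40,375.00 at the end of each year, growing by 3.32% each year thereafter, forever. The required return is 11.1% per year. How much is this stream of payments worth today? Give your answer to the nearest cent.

Periodic rate r = 0.111 per year.
Growing perpetuity (Gordon): PV = PMT₁ / (r − g) = 40,375 / (r − 0.0332) = A$518,958.87.

A$518,958.87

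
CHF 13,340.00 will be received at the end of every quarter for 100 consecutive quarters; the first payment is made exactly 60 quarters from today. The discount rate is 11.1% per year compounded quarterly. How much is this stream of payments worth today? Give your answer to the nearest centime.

CHF 89,424.83

Ordinary annuity of 100 payments, first payment at period 60.
Periodic rate r = 0.111/4 per quarter; n is counted in quarters.
The ordinary-annuity PV formula values the stream one period before the first payment (period 59); discount that back 59 periods:
PV₀ = 13,340 × [1 − (1+r)^−100] / r × (1+r)^−59 = CHF 89,424.83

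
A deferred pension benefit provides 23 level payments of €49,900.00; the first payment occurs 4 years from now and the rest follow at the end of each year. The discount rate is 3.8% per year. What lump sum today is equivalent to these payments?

Ordinary annuity of 23 payments, first payment at period 4.
Periodic rate r = 0.038 per year.
The ordinary-annuity PV formula values the stream one period before the first payment (period 3); discount that back 3 periods:
PV₀ = 49,900 × [1 − (1+r)^−23] / r × (1+r)^−3 = €676,203.51

€676,203.51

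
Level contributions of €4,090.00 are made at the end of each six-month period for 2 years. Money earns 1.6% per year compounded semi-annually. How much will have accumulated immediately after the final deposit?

€16,557.37

This is an ordinary annuity: 4 deposits of €4,090.00 at the end of each six-month period.
Periodic rate r = 0.016/2 per half-year; n is counted in half-years.
FV = PMT × [((1+r)^n − 1)/r] = 4,090 × [(1+r)^4 − 1] / r = €16,557.37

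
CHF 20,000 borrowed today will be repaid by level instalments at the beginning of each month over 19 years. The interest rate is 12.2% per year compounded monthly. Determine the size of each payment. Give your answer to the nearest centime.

CHF 223.56

Level annuity due; solve PV = PMT × [(1 − (1+r)^−n)/r] × (1+r) for PMT.
Periodic rate r = 0.122/12 per month; n is counted in months.
With n = 228: PMT = 20,000 / ([(1 − (1+r)^−n)/r] × (1+r)) = CHF 223.56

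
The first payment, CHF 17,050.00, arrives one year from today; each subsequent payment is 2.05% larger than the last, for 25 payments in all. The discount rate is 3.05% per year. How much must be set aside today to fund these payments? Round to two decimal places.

CHF 368,866.95

Periodic rate r = 0.0305 per year.
Growing ordinary annuity: PV = PMT₁ × [1 − ((1+g)/(1+r))^n] / (r − g) = 17,050 × [1 − ((1+0.0205)/(1+r))^25] / (r − 0.0205) = CHF 368,866.95.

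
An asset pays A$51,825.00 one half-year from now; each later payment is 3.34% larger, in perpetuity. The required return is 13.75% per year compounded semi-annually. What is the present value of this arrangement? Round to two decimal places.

A$1,466,053.75

Periodic rate r = 0.1375/2 per half-year.
Growing perpetuity (Gordon): PV = PMT₁ / (r − g) = 51,825 / (r − 0.0334) = A$1,466,053.75.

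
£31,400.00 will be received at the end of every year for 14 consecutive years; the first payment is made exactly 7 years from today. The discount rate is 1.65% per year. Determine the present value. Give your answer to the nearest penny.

£353,225.99

Ordinary annuity of 14 payments, first payment at period 7.
Periodic rate r = 0.0165 per year.
The ordinary-annuity PV formula values the stream one period before the first payment (period 6); discount that back 6 periods:
PV₀ = 31,400 × [1 − (1+r)^−14] / r × (1+r)^−6 = £353,225.99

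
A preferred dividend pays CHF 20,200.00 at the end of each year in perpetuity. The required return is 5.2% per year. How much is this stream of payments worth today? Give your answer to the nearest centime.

CHF 388,461.54

Periodic rate r = 0.052 per year.
Level perpetuity: PV = PMT / r = 20,200 / (0.052) = CHF 388,461.54.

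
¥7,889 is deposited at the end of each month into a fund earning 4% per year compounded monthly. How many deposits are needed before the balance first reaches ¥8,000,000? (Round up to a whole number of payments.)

Periodic rate r = 0.04/12 per month; n is counted in months.
Ordinary annuity FV: 8,000,000 = 7,889 × [((1+r)^n − 1)/r].
(1+r)^n = 1 + 8,000,000 × r / 7,889, so n = ln(1 + 8,000,000·r/7,889) / ln(1+r) = 443.87.
Round up to a whole number of payments: n = 444.

444 payments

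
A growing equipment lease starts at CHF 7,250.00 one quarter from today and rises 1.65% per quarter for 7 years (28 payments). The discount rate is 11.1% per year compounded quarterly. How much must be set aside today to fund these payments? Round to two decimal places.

CHF 170,919.77

Periodic rate r = 0.111/4 per quarter; n is counted in quarters.
Growing ordinary annuity: PV = PMT₁ × [1 − ((1+g)/(1+r))^n] / (r − g) = 7,250 × [1 − ((1+0.0165)/(1+r))^28] / (r − 0.0165) = CHF 170,919.77.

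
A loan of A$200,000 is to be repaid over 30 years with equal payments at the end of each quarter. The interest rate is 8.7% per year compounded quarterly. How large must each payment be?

A$4,705.86

Level ordinary annuity; solve PV = PMT × [(1 − (1+r)^−n)/r] for PMT.
Periodic rate r = 0.087/4 per quarter; n is counted in quarters.
With n = 120: PMT = 200,000 / ([(1 − (1+r)^−n)/r]) = A$4,705.86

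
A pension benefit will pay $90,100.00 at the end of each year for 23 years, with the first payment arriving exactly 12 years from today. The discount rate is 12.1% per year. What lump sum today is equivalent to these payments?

$196,648.43

Ordinary annuity of 23 payments, first payment at period 12.
Periodic rate r = 0.121 per year.
The ordinary-annuity PV formula values the stream one period before the first payment (period 11); discount that back 11 periods:
PV₀ = 90,100 × [1 − (1+r)^−23] / r × (1+r)^−11 = $196,648.43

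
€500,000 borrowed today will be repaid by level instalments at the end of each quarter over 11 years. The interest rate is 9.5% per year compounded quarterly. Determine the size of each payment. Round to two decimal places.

€18,439.86

Level ordinary annuity; solve PV = PMT × [(1 − (1+r)^−n)/r] for PMT.
Periodic rate r = 0.095/4 per quarter; n is counted in quarters.
With n = 44: PMT = 500,000 / ([(1 − (1+r)^−n)/r]) = €18,439.86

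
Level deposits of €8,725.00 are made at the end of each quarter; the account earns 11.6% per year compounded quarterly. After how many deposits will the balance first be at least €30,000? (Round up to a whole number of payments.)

Periodic rate r = 0.116/4 per quarter; n is counted in quarters.
Ordinary annuity FV: 30,000 = 8,725 × [((1+r)^n − 1)/r].
(1+r)^n = 1 + 30,000 × r / 8,725, so n = ln(1 + 30,000·r/8,725) / ln(1+r) = 3.32.
Round up to a whole number of payments: n = 4.

4 payments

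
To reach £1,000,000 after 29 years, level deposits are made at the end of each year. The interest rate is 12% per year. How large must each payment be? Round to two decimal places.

£4,660.21

Level ordinary annuity; solve FV = PMT × [((1+r)^n − 1)/r] for PMT.
Periodic rate r = 0.12 per year.
With n = 29: PMT = 1,000,000 / ([((1+r)^n − 1)/r]) = £4,660.21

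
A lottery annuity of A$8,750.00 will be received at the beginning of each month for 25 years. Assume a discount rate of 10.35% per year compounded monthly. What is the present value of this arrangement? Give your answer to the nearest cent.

This is an annuity due: 300 payments of A$8,750.00 at the beginning of each month.
Periodic rate r = 0.1035/12 per month; n is counted in months.
PV = PMT × [(1 − (1+r)^−n)/r] × (1+r) = 8,750 × [1 − (1+r)^−300] / r × (1+r) = A$945,428.32

A$945,428.32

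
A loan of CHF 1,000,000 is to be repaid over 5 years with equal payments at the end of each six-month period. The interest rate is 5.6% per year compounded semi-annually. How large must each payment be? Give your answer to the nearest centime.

Level ordinary annuity; solve PV = PMT × [(1 − (1+r)^−n)/r] for PMT.
Periodic rate r = 0.056/2 per half-year; n is counted in half-years.
With n = 10: PMT = 1,000,000 / ([(1 − (1+r)^−n)/r]) = CHF 116,037.09

CHF 116,037.09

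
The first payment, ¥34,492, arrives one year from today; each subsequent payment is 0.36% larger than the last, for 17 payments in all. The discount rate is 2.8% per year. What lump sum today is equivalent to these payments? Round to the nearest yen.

Periodic rate r = 0.028 per year.
Growing ordinary annuity: PV = PMT₁ × [1 − ((1+g)/(1+r))^n] / (r − g) = 34,492 × [1 − ((1+0.0036)/(1+r))^17] / (r − 0.0036) = ¥473,934.

¥473,934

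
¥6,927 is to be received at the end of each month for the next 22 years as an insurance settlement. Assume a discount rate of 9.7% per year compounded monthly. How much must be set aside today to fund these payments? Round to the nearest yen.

¥754,644

This is an ordinary annuity: 264 payments of ¥6,927 at the end of each month.
Periodic rate r = 0.097/12 per month; n is counted in months.
PV = PMT × [(1 − (1+r)^−n)/r] = 6,927 × [1 − (1+r)^−264] / r = ¥754,644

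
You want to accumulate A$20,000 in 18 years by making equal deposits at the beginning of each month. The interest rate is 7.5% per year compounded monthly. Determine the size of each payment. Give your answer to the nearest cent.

Level annuity due; solve FV = PMT × [((1+r)^n − 1)/r] × (1+r) for PMT.
Periodic rate r = 0.075/12 per month; n is counted in months.
With n = 216: PMT = 20,000 / ([((1+r)^n − 1)/r] × (1+r)) = A$43.72

A$43.72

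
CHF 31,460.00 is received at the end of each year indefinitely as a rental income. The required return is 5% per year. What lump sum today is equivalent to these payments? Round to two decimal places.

Periodic rate r = 0.05 per year.
Level perpetuity: PV = PMT / r = 31,460 / (0.05) = CHF 629,200.00.

CHF 629,200.00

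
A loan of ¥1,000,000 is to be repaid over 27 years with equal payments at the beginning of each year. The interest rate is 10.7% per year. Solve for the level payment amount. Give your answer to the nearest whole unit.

Level annuity due; solve PV = PMT × [(1 − (1+r)^−n)/r] × (1+r) for PMT.
Periodic rate r = 0.107 per year.
With n = 27: PMT = 1,000,000 / ([(1 − (1+r)^−n)/r] × (1+r)) = ¥103,297

¥103,297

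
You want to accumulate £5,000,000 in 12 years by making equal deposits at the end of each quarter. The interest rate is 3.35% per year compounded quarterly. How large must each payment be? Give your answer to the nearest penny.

Level ordinary annuity; solve FV = PMT × [((1+r)^n − 1)/r] for PMT.
Periodic rate r = 0.0335/4 per quarter; n is counted in quarters.
With n = 48: PMT = 5,000,000 / ([((1+r)^n − 1)/r]) = £85,058.01

£85,058.01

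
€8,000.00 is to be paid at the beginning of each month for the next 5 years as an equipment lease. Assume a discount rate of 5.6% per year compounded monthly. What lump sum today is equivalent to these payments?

This is an annuity due: 60 payments of €8,000.00 at the beginning of each month.
Periodic rate r = 0.056/12 per month; n is counted in months.
PV = PMT × [(1 − (1+r)^−n)/r] × (1+r) = 8,000 × [1 − (1+r)^−60] / r × (1+r) = €419,762.11

€419,762.11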